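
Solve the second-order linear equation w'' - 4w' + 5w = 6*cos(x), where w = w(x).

Characteristic equation r² - 4r + 5 = 0 has discriminant (-4)² - 4·(5) = -4 < 0, so r = 2 ± i.
Hence w_h = C1*cos(x)*exp(2*x) + C2*exp(2*x)*sin(x).
Try w_p = A*cos(x) + B*sin(x). Substituting and equating the coefficients of cos(x) and sin(x) gives A = 3/4, B = -3/4, so w_p = -3*sin(x)/4 + 3*cos(x)/4.

w = -3*sin(x)/4 + 3*cos(x)/4 + C1*cos(x)*exp(2*x) + C2*exp(2*x)*sin(x)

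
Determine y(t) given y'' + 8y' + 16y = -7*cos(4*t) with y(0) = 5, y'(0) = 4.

Characteristic equation r² + 8r + 16 = 0 has discriminant (8)² - 4·(16) = 0, so r = -4 is a repeated root.
Hence y_h = (C1 + C2*t)*exp(-4*t).
Try y_p = A*cos(4*t) + B*sin(4*t). Substituting and equating the coefficients of cos(4t) and sin(4t) gives A = 0, B = -7/32, so y_p = -7*sin(4*t)/32.
General solution: y = -7*sin(4*t)/32 + C1*exp(-4*t) + C2*t*exp(-4*t).
Apply the initial conditions: y(0) = C1 = 5 and y'(0) = -7/8 + C2 - 4*C1 = 4. Solving gives C1 = 5, C2 = 199/8.

y = 5*exp(-4*t) - 7*sin(4*t)/32 + 199*t*exp(-4*t)/8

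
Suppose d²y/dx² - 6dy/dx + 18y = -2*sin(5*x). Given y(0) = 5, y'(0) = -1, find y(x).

y = -60*cos(5*x)/949 + 14*sin(5*x)/949 - 15434*exp(3*x)*sin(3*x)/2847 + 4805*cos(3*x)*exp(3*x)/949

Characteristic equation r² - 6r + 18 = 0 has discriminant (-6)² - 4·(18) = -36 < 0, so r = 3 ± 3i.
Hence y_h = C1*cos(3*x)*exp(3*x) + C2*exp(3*x)*sin(3*x).
Try y_p = A*cos(5*x) + B*sin(5*x). Substituting and equating the coefficients of cos(5x) and sin(5x) gives A = -60/949, B = 14/949, so y_p = -60*cos(5*x)/949 + 14*sin(5*x)/949.
General solution: y = -60*cos(5*x)/949 + 14*sin(5*x)/949 + C1*cos(3*x)*exp(3*x) + C2*exp(3*x)*sin(3*x).
Apply the initial conditions: y(0) = -60/949 + C1 = 5 and y'(0) = 70/949 + 3*C1 + 3*C2 = -1. Solving gives C1 = 4805/949, C2 = -15434/2847.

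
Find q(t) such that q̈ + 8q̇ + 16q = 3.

Characteristic equation r² + 8r + 16 = 0 has discriminant (8)² - 4·(16) = 0, so r = -4 is a repeated root.
Hence q_h = (C1 + C2*t)*exp(-4*t).
For the particular solution try q_p = A0. Substituting and matching coefficients of each power of t gives A0 = 3/16, so q_p = 3/16.

q = 3/16 + C1*exp(-4*t) + C2*t*exp(-4*t)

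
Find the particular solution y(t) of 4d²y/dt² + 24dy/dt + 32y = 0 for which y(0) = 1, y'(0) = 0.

Divide through by 4: y'' + 6y' + 8y = 0.
Characteristic equation r² + 6r + 8 = 0 factors as (r + 4)(r + 2) = 0, so r = -4, -2.
Hence y_h = C1*exp(-4*t) + C2*exp(-2*t).
Apply the initial conditions: y(0) = C1 + C2 = 1 and y'(0) = -4*C1 - 2*C2 = 0. Solving gives C1 = -1, C2 = 2.

y = -exp(-4*t) + 2*exp(-2*t)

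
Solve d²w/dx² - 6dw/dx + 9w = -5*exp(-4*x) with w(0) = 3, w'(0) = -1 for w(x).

w = -5*exp(-4*x)/49 + 152*exp(3*x)/49 - 75*x*exp(3*x)/7

Characteristic equation r² - 6r + 9 = 0 has discriminant (-6)² - 4·(9) = 0, so r = 3 is a repeated root.
Hence w_h = (C1 + C2*x)*exp(3*x).
Try w_p = A*exp(-4*x). Substituting into the equation and dividing by exp(-4*x) gives A = -5/49, so w_p = -5*exp(-4*x)/49.
General solution: w = -5*exp(-4*x)/49 + C1*exp(3*x) + C2*x*exp(3*x).
Apply the initial conditions: w(0) = -5/49 + C1 = 3 and w'(0) = 20/49 + C2 + 3*C1 = -1. Solving gives C1 = 152/49, C2 = -75/7.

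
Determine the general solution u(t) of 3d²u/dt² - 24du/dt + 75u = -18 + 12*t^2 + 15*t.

Divide through by 3: u'' - 8u' + 25u = -6 + 4*t^2 + 5*t.
Characteristic equation r² - 8r + 25 = 0 has discriminant (-8)² - 4·(25) = -36 < 0, so r = 4 ± 3i.
Hence u_h = C1*cos(3*t)*exp(4*t) + C2*exp(4*t)*sin(3*t).
For the particular solution try u_p = A0 + A1*t + A2*t^2. Substituting and matching coefficients of each power of t gives A0 = -2438/15625, A1 = 189/625, A2 = 4/25, so u_p = -2438/15625 + 4*t^2/25 + 189*t/625.

u = -2438/15625 + 4*t**2/25 + 189*t/625 + C1*cos(3*t)*exp(4*t) + C2*exp(4*t)*sin(3*t)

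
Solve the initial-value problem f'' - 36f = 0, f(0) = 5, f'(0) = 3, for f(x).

f = 9*exp(-6*x)/4 + 11*exp(6*x)/4

Characteristic equation r² - 36 = 0 factors as (r - 6)(r + 6) = 0, so r = 6, -6.
Hence f_h = C1*exp(6*x) + C2*exp(-6*x).
Apply the initial conditions: f(0) = C1 + C2 = 5 and f'(0) = -6*C2 + 6*C1 = 3. Solving gives C1 = 11/4, C2 = 9/4.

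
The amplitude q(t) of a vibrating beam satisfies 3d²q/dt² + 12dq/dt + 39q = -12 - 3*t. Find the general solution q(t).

Divide through by 3: q'' + 4q' + 13q = -4 - t.
Characteristic equation r² + 4r + 13 = 0 has discriminant (4)² - 4·(13) = -36 < 0, so r = -2 ± 3i.
Hence q_h = C1*cos(3*t)*exp(-2*t) + C2*exp(-2*t)*sin(3*t).
For the particular solution try q_p = A0 + A1*t. Substituting and matching coefficients of each power of t gives A0 = -48/169, A1 = -1/13, so q_p = -48/169 - t/13.

q = -48/169 - t/13 + C1*cos(3*t)*exp(-2*t) + C2*exp(-2*t)*sin(3*t)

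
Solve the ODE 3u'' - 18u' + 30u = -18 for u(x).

u = -3/5 + C1*cos(x)*exp(3*x) + C2*exp(3*x)*sin(x)

Divide through by 3: u'' - 6u' + 10u = -6.
Characteristic equation r² - 6r + 10 = 0 has discriminant (-6)² - 4·(10) = -4 < 0, so r = 3 ± i.
Hence u_h = C1*cos(x)*exp(3*x) + C2*exp(3*x)*sin(x).
For the particular solution try u_p = A0. Substituting and matching coefficients of each power of x gives A0 = -3/5, so u_p = -3/5.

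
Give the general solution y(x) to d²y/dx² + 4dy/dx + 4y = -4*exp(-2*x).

Characteristic equation r² + 4r + 4 = 0 has discriminant (4)² - 4·(4) = 0, so r = -2 is a repeated root.
Hence y_h = (C1 + C2*x)*exp(-2*x).
Since exp(-2*x) solves the homogeneous equation (r = -2 is a root of multiplicity 2), multiply the trial by x^2. Try y_p = A*x^2*exp(-2*x). Substituting into the equation and dividing by exp(-2*x) gives A = -2, so y_p = -2*x^2*exp(-2*x).

y = C1*exp(-2*x) - 2*x**2*exp(-2*x) + C2*x*exp(-2*x)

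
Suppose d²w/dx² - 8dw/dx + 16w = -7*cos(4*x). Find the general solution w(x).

w = 7*sin(4*x)/32 + C1*exp(4*x) + C2*x*exp(4*x)

Characteristic equation r² - 8r + 16 = 0 has discriminant (-8)² - 4·(16) = 0, so r = 4 is a repeated root.
Hence w_h = (C1 + C2*x)*exp(4*x).
Try w_p = A*cos(4*x) + B*sin(4*x). Substituting and equating the coefficients of cos(4x) and sin(4x) gives A = 0, B = 7/32, so w_p = 7*sin(4*x)/32.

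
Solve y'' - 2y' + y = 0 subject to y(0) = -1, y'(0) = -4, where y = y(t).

Characteristic equation r² - 2r + 1 = 0 has discriminant (-2)² - 4·(1) = 0, so r = 1 is a repeated root.
Hence y_h = (C1 + C2*t)*exp(t).
Apply the initial conditions: y(0) = C1 = -1 and y'(0) = C1 + C2 = -4. Solving gives C1 = -1, C2 = -3.

y = -exp(t) - 3*t*exp(t)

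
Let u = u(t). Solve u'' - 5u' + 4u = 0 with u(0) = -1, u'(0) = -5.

Characteristic equation r² - 5r + 4 = 0 factors as (r - 4)(r - 1) = 0, so r = 4, 1.
Hence u_h = C1*exp(4*t) + C2*exp(t).
Apply the initial conditions: u(0) = C1 + C2 = -1 and u'(0) = C2 + 4*C1 = -5. Solving gives C1 = -4/3, C2 = 1/3.

u = -4*exp(4*t)/3 + exp(t)/3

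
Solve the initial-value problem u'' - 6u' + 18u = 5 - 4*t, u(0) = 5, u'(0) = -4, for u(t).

Characteristic equation r² - 6r + 18 = 0 has discriminant (-6)² - 4·(18) = -36 < 0, so r = 3 ± 3i.
Hence u_h = C1*cos(3*t)*exp(3*t) + C2*exp(3*t)*sin(3*t).
For the particular solution try u_p = A0 + A1*t. Substituting and matching coefficients of each power of t gives A0 = 11/54, A1 = -2/9, so u_p = 11/54 - 2*t/9.
General solution: u = 11/54 - 2*t/9 + C1*cos(3*t)*exp(3*t) + C2*exp(3*t)*sin(3*t).
Apply the initial conditions: u(0) = 11/54 + C1 = 5 and u'(0) = -2/9 + 3*C1 + 3*C2 = -4. Solving gives C1 = 259/54, C2 = -109/18.

u = 11/54 - 2*t/9 - 109*exp(3*t)*sin(3*t)/18 + 259*cos(3*t)*exp(3*t)/54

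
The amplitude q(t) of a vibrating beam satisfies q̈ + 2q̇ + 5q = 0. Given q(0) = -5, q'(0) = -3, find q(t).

Characteristic equation r² + 2r + 5 = 0 has discriminant (2)² - 4·(5) = -16 < 0, so r = -1 ± 2i.
Hence q_h = C1*cos(2*t)*exp(-t) + C2*exp(-t)*sin(2*t).
Apply the initial conditions: q(0) = C1 = -5 and q'(0) = -C1 + 2*C2 = -3. Solving gives C1 = -5, C2 = -4.

q = -5*cos(2*t)*exp(-t) - 4*exp(-t)*sin(2*t)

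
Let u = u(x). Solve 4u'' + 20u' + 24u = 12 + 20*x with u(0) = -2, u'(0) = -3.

u = -7/36 - 37*exp(-2*x)/4 + 5*x/6 + 67*exp(-3*x)/9

Divide through by 4: u'' + 5u' + 6u = 3 + 5*x.
Characteristic equation r² + 5r + 6 = 0 factors as (r + 3)(r + 2) = 0, so r = -3, -2.
Hence u_h = C1*exp(-3*x) + C2*exp(-2*x).
For the particular solution try u_p = A0 + A1*x. Substituting and matching coefficients of each power of x gives A0 = -7/36, A1 = 5/6, so u_p = -7/36 + 5*x/6.
General solution: u = -7/36 + 5*x/6 + C1*exp(-3*x) + C2*exp(-2*x).
Apply the initial conditions: u(0) = -7/36 + C1 + C2 = -2 and u'(0) = 5/6 - 3*C1 - 2*C2 = -3. Solving gives C1 = 67/9, C2 = -37/4.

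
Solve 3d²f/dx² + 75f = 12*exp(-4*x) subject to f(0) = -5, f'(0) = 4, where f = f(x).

f = -209*cos(5*x)/41 + 4*exp(-4*x)/41 + 36*sin(5*x)/41

Divide through by 3: f'' + 25f = 4*exp(-4*x).
Characteristic equation r² + 25 = 0 has discriminant (0)² - 4·(25) = -100 < 0, so r = ± 5i.
Hence f_h = C1*cos(5*x) + C2*sin(5*x).
Try f_p = A*exp(-4*x). Substituting into the equation and dividing by exp(-4*x) gives A = 4/41, so f_p = 4*exp(-4*x)/41.
General solution: f = 4*exp(-4*x)/41 + C1*cos(5*x) + C2*sin(5*x).
Apply the initial conditions: f(0) = 4/41 + C1 = -5 and f'(0) = -16/41 + 5*C2 = 4. Solving gives C1 = -209/41, C2 = 36/41.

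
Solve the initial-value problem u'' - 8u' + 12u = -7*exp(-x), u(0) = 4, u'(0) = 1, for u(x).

Characteristic equation r² - 8r + 12 = 0 factors as (r - 6)(r - 2) = 0, so r = 6, 2.
Hence u_h = C1*exp(6*x) + C2*exp(2*x).
Try u_p = A*exp(-x). Substituting into the equation and dividing by exp(-x) gives A = -1/3, so u_p = -exp(-x)/3.
General solution: u = -exp(-x)/3 + C1*exp(6*x) + C2*exp(2*x).
Apply the initial conditions: u(0) = -1/3 + C1 + C2 = 4 and u'(0) = 1/3 + 2*C2 + 6*C1 = 1. Solving gives C1 = -2, C2 = 19/3.

u = -2*exp(6*x) - exp(-x)/3 + 19*exp(2*x)/3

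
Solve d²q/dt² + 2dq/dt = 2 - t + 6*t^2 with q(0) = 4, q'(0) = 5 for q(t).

q = 41/8 + t**3 - 9*exp(-2*t)/8 - 7*t**2/4 + 11*t/4

Characteristic equation r² + 2r = 0 factors as (r + 2)r = 0, so r = -2, 0.
Hence q_h = C1*exp(-2*t) + C2.
Since 0 is a characteristic root (multiplicity 1), multiply the polynomial trial by t: try q_p = t*(A0 + A1*t + A2*t^2). Substituting and matching coefficients of each power of t gives A0 = 11/4, A1 = -7/4, A2 = 1, so q_p = t^3 - 7*t^2/4 + 11*t/4.
General solution: q = C2 + t^3 - 7*t^2/4 + 11*t/4 + C1*exp(-2*t).
Apply the initial conditions: q(0) = C1 + C2 = 4 and q'(0) = 11/4 - 2*C1 = 5. Solving gives C1 = -9/8, C2 = 41/8.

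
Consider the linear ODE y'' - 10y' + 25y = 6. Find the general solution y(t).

y = 6/25 + C1*exp(5*t) + C2*t*exp(5*t)

Characteristic equation r² - 10r + 25 = 0 has discriminant (-10)² - 4·(25) = 0, so r = 5 is a repeated root.
Hence y_h = (C1 + C2*t)*exp(5*t).
For the particular solution try y_p = A0. Substituting and matching coefficients of each power of t gives A0 = 6/25, so y_p = 6/25.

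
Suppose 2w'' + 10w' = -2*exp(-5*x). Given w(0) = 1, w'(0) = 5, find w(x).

Divide through by 2: w'' + 5w' = -exp(-5*x).
Characteristic equation r² + 5r = 0 factors as (r + 5)r = 0, so r = -5, 0.
Hence w_h = C1*exp(-5*x) + C2.
Since exp(-5*x) solves the homogeneous equation (r = -5 is a root of multiplicity 1), multiply the trial by x. Try w_p = A*x*exp(-5*x). Substituting into the equation and dividing by exp(-5*x) gives A = 1/5, so w_p = x*exp(-5*x)/5.
General solution: w = C2 + C1*exp(-5*x) + x*exp(-5*x)/5.
Apply the initial conditions: w(0) = C1 + C2 = 1 and w'(0) = 1/5 - 5*C1 = 5. Solving gives C1 = -24/25, C2 = 49/25.

w = 49/25 - 24*exp(-5*x)/25 + x*exp(-5*x)/5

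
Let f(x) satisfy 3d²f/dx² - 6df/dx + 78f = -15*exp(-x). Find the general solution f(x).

Divide through by 3: f'' - 2f' + 26f = -5*exp(-x).
Characteristic equation r² - 2r + 26 = 0 has discriminant (-2)² - 4·(26) = -100 < 0, so r = 1 ± 5i.
Hence f_h = C1*cos(5*x)*exp(x) + C2*exp(x)*sin(5*x).
Try f_p = A*exp(-x). Substituting into the equation and dividing by exp(-x) gives A = -5/29, so f_p = -5*exp(-x)/29.

f = -5*exp(-x)/29 + C1*cos(5*x)*exp(x) + C2*exp(x)*sin(5*x)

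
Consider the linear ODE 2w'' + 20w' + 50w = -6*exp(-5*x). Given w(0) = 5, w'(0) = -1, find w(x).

w = 5*exp(-5*x) + 24*x*exp(-5*x) - 3*x**2*exp(-5*x)/2

Divide through by 2: w'' + 10w' + 25w = -3*exp(-5*x).
Characteristic equation r² + 10r + 25 = 0 has discriminant (10)² - 4·(25) = 0, so r = -5 is a repeated root.
Hence w_h = (C1 + C2*x)*exp(-5*x).
Since exp(-5*x) solves the homogeneous equation (r = -5 is a root of multiplicity 2), multiply the trial by x^2. Try w_p = A*x^2*exp(-5*x). Substituting into the equation and dividing by exp(-5*x) gives A = -3/2, so w_p = -3*x^2*exp(-5*x)/2.
General solution: w = C1*exp(-5*x) - 3*x^2*exp(-5*x)/2 + C2*x*exp(-5*x).
Apply the initial conditions: w(0) = C1 = 5 and w'(0) = C2 - 5*C1 = -1. Solving gives C1 = 5, C2 = 24.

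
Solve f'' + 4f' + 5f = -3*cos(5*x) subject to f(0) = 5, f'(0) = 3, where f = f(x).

f = -3*sin(5*x)/40 + 3*cos(5*x)/40 + 197*cos(x)*exp(-2*x)/40 + 529*exp(-2*x)*sin(x)/40

Characteristic equation r² + 4r + 5 = 0 has discriminant (4)² - 4·(5) = -4 < 0, so r = -2 ± i.
Hence f_h = C1*cos(x)*exp(-2*x) + C2*exp(-2*x)*sin(x).
Try f_p = A*cos(5*x) + B*sin(5*x). Substituting and equating the coefficients of cos(5x) and sin(5x) gives A = 3/40, B = -3/40, so f_p = -3*sin(5*x)/40 + 3*cos(5*x)/40.
General solution: f = -3*sin(5*x)/40 + 3*cos(5*x)/40 + C1*cos(x)*exp(-2*x) + C2*exp(-2*x)*sin(x).
Apply the initial conditions: f(0) = 3/40 + C1 = 5 and f'(0) = -3/8 + C2 - 2*C1 = 3. Solving gives C1 = 197/40, C2 = 529/40.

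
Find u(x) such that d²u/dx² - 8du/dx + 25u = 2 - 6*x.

u = 2/625 - 6*x/25 + C1*cos(3*x)*exp(4*x) + C2*exp(4*x)*sin(3*x)

Characteristic equation r² - 8r + 25 = 0 has discriminant (-8)² - 4·(25) = -36 < 0, so r = 4 ± 3i.
Hence u_h = C1*cos(3*x)*exp(4*x) + C2*exp(4*x)*sin(3*x).
For the particular solution try u_p = A0 + A1*x. Substituting and matching coefficients of each power of x gives A0 = 2/625, A1 = -6/25, so u_p = 2/625 - 6*x/25.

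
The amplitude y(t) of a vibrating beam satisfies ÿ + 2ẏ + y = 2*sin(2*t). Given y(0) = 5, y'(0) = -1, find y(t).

Characteristic equation r² + 2r + 1 = 0 has discriminant (2)² - 4·(1) = 0, so r = -1 is a repeated root.
Hence y_h = (C1 + C2*t)*exp(-t).
Try y_p = A*cos(2*t) + B*sin(2*t). Substituting and equating the coefficients of cos(2t) and sin(2t) gives A = -8/25, B = -6/25, so y_p = -8*cos(2*t)/25 - 6*sin(2*t)/25.
General solution: y = -8*cos(2*t)/25 - 6*sin(2*t)/25 + C1*exp(-t) + C2*t*exp(-t).
Apply the initial conditions: y(0) = -8/25 + C1 = 5 and y'(0) = -12/25 + C2 - C1 = -1. Solving gives C1 = 133/25, C2 = 24/5.

y = -8*cos(2*t)/25 - 6*sin(2*t)/25 + 133*exp(-t)/25 + 24*t*exp(-t)/5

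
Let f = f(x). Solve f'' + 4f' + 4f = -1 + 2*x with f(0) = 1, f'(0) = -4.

Characteristic equation r² + 4r + 4 = 0 has discriminant (4)² - 4·(4) = 0, so r = -2 is a repeated root.
Hence f_h = (C1 + C2*x)*exp(-2*x).
For the particular solution try f_p = A0 + A1*x. Substituting and matching coefficients of each power of x gives A0 = -3/4, A1 = 1/2, so f_p = -3/4 + x/2.
General solution: f = -3/4 + x/2 + C1*exp(-2*x) + C2*x*exp(-2*x).
Apply the initial conditions: f(0) = -3/4 + C1 = 1 and f'(0) = 1/2 + C2 - 2*C1 = -4. Solving gives C1 = 7/4, C2 = -1.

f = -3/4 + x/2 + 7*exp(-2*x)/4 - x*exp(-2*x)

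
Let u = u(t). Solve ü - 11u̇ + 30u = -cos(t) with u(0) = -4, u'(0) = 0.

u = -619*exp(5*t)/26 - 29*cos(t)/962 + 11*sin(t)/962 + 734*exp(6*t)/37

Characteristic equation r² - 11r + 30 = 0 factors as (r - 5)(r - 6) = 0, so r = 5, 6.
Hence u_h = C1*exp(5*t) + C2*exp(6*t).
Try u_p = A*cos(t) + B*sin(t). Substituting and equating the coefficients of cos(t) and sin(t) gives A = -29/962, B = 11/962, so u_p = -29*cos(t)/962 + 11*sin(t)/962.
General solution: u = -29*cos(t)/962 + 11*sin(t)/962 + C1*exp(5*t) + C2*exp(6*t).
Apply the initial conditions: u(0) = -29/962 + C1 + C2 = -4 and u'(0) = 11/962 + 5*C1 + 6*C2 = 0. Solving gives C1 = -619/26, C2 = 734/37.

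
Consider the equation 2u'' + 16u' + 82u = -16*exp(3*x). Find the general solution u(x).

u = -4*exp(3*x)/37 + C1*cos(5*x)*exp(-4*x) + C2*exp(-4*x)*sin(5*x)

Divide through by 2: u'' + 8u' + 41u = -8*exp(3*x).
Characteristic equation r² + 8r + 41 = 0 has discriminant (8)² - 4·(41) = -100 < 0, so r = -4 ± 5i.
Hence u_h = C1*cos(5*x)*exp(-4*x) + C2*exp(-4*x)*sin(5*x).
Try u_p = A*exp(3*x). Substituting into the equation and dividing by exp(3*x) gives A = -4/37, so u_p = -4*exp(3*x)/37.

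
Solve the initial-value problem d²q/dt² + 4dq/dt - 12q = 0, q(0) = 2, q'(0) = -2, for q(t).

Characteristic equation r² + 4r - 12 = 0 factors as (r + 6)(r - 2) = 0, so r = -6, 2.
Hence q_h = C1*exp(-6*t) + C2*exp(2*t).
Apply the initial conditions: q(0) = C1 + C2 = 2 and q'(0) = -6*C1 + 2*C2 = -2. Solving gives C1 = 3/4, C2 = 5/4.

q = 3*exp(-6*t)/4 + 5*exp(2*t)/4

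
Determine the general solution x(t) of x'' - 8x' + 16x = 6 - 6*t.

Characteristic equation r² - 8r + 16 = 0 has discriminant (-8)² - 4·(16) = 0, so r = 4 is a repeated root.
Hence x_h = (C1 + C2*t)*exp(4*t).
For the particular solution try x_p = A0 + A1*t. Substituting and matching coefficients of each power of t gives A0 = 3/16, A1 = -3/8, so x_p = 3/16 - 3*t/8.

x = 3/16 - 3*t/8 + C1*exp(4*t) + C2*t*exp(4*t)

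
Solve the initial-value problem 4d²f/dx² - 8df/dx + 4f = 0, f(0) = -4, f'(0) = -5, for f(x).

f = -4*exp(x) - x*exp(x)

Divide through by 4: f'' - 2f' + f = 0.
Characteristic equation r² - 2r + 1 = 0 has discriminant (-2)² - 4·(1) = 0, so r = 1 is a repeated root.
Hence f_h = (C1 + C2*x)*exp(x).
Apply the initial conditions: f(0) = C1 = -4 and f'(0) = C1 + C2 = -5. Solving gives C1 = -4, C2 = -1.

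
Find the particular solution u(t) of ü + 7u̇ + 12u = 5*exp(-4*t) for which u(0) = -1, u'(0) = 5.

u = -7*exp(-4*t) + 6*exp(-3*t) - 5*t*exp(-4*t)

Characteristic equation r² + 7r + 12 = 0 factors as (r + 3)(r + 4) = 0, so r = -3, -4.
Hence u_h = C1*exp(-3*t) + C2*exp(-4*t).
Since exp(-4*t) solves the homogeneous equation (r = -4 is a root of multiplicity 1), multiply the trial by t. Try u_p = A*t*exp(-4*t). Substituting into the equation and dividing by exp(-4*t) gives A = -5, so u_p = -5*t*exp(-4*t).
General solution: u = C1*exp(-3*t) + C2*exp(-4*t) - 5*t*exp(-4*t).
Apply the initial conditions: u(0) = C1 + C2 = -1 and u'(0) = -5 - 4*C2 - 3*C1 = 5. Solving gives C1 = 6, C2 = -7.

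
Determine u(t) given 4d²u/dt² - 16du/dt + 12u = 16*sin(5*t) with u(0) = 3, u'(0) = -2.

Divide through by 4: u'' - 4u' + 3u = 4*sin(5*t).
Characteristic equation r² - 4r + 3 = 0 factors as (r - 3)(r - 1) = 0, so r = 3, 1.
Hence u_h = C1*exp(3*t) + C2*exp(t).
Try u_p = A*cos(5*t) + B*sin(5*t). Substituting and equating the coefficients of cos(5t) and sin(5t) gives A = 20/221, B = -22/221, so u_p = -22*sin(5*t)/221 + 20*cos(5*t)/221.
General solution: u = -22*sin(5*t)/221 + 20*cos(5*t)/221 + C1*exp(3*t) + C2*exp(t).
Apply the initial conditions: u(0) = 20/221 + C1 + C2 = 3 and u'(0) = -110/221 + C2 + 3*C1 = -2. Solving gives C1 = -75/34, C2 = 133/26.

u = -75*exp(3*t)/34 - 22*sin(5*t)/221 + 20*cos(5*t)/221 + 133*exp(t)/26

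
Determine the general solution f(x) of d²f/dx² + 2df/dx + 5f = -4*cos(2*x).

Characteristic equation r² + 2r + 5 = 0 has discriminant (2)² - 4·(5) = -16 < 0, so r = -1 ± 2i.
Hence f_h = C1*cos(2*x)*exp(-x) + C2*exp(-x)*sin(2*x).
Try f_p = A*cos(2*x) + B*sin(2*x). Substituting and equating the coefficients of cos(2x) and sin(2x) gives A = -4/17, B = -16/17, so f_p = -16*sin(2*x)/17 - 4*cos(2*x)/17.

f = -16*sin(2*x)/17 - 4*cos(2*x)/17 + C1*cos(2*x)*exp(-x) + C2*exp(-x)*sin(2*x)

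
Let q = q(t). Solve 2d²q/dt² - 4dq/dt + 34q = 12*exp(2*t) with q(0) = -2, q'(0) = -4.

q = 6*exp(2*t)/17 - 40*cos(4*t)*exp(t)/17 - 10*exp(t)*sin(4*t)/17

Divide through by 2: q'' - 2q' + 17q = 6*exp(2*t).
Characteristic equation r² - 2r + 17 = 0 has discriminant (-2)² - 4·(17) = -64 < 0, so r = 1 ± 4i.
Hence q_h = C1*cos(4*t)*exp(t) + C2*exp(t)*sin(4*t).
Try q_p = A*exp(2*t). Substituting into the equation and dividing by exp(2*t) gives A = 6/17, so q_p = 6*exp(2*t)/17.
General solution: q = 6*exp(2*t)/17 + C1*cos(4*t)*exp(t) + C2*exp(t)*sin(4*t).
Apply the initial conditions: q(0) = 6/17 + C1 = -2 and q'(0) = 12/17 + C1 + 4*C2 = -4. Solving gives C1 = -40/17, C2 = -10/17.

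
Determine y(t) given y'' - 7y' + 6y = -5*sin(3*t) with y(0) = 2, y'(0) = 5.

y = -7*cos(3*t)/30 + sin(3*t)/30 + 8*exp(6*t)/15 + 17*exp(t)/10

Characteristic equation r² - 7r + 6 = 0 factors as (r - 1)(r - 6) = 0, so r = 1, 6.
Hence y_h = C1*exp(t) + C2*exp(6*t).
Try y_p = A*cos(3*t) + B*sin(3*t). Substituting and equating the coefficients of cos(3t) and sin(3t) gives A = -7/30, B = 1/30, so y_p = -7*cos(3*t)/30 + sin(3*t)/30.
General solution: y = -7*cos(3*t)/30 + sin(3*t)/30 + C1*exp(t) + C2*exp(6*t).
Apply the initial conditions: y(0) = -7/30 + C1 + C2 = 2 and y'(0) = 1/10 + C1 + 6*C2 = 5. Solving gives C1 = 17/10, C2 = 8/15.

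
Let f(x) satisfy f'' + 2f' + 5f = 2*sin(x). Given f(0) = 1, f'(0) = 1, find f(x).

f = -cos(x)/5 + 2*sin(x)/5 + 6*cos(2*x)*exp(-x)/5 + 9*exp(-x)*sin(2*x)/10

Characteristic equation r² + 2r + 5 = 0 has discriminant (2)² - 4·(5) = -16 < 0, so r = -1 ± 2i.
Hence f_h = C1*cos(2*x)*exp(-x) + C2*exp(-x)*sin(2*x).
Try f_p = A*cos(x) + B*sin(x). Substituting and equating the coefficients of cos(x) and sin(x) gives A = -1/5, B = 2/5, so f_p = -cos(x)/5 + 2*sin(x)/5.
General solution: f = -cos(x)/5 + 2*sin(x)/5 + C1*cos(2*x)*exp(-x) + C2*exp(-x)*sin(2*x).
Apply the initial conditions: f(0) = -1/5 + C1 = 1 and f'(0) = 2/5 - C1 + 2*C2 = 1. Solving gives C1 = 6/5, C2 = 9/10.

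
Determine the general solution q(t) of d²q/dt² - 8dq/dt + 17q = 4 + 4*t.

Characteristic equation r² - 8r + 17 = 0 has discriminant (-8)² - 4·(17) = -4 < 0, so r = 4 ± i.
Hence q_h = C1*cos(t)*exp(4*t) + C2*exp(4*t)*sin(t).
For the particular solution try q_p = A0 + A1*t. Substituting and matching coefficients of each power of t gives A0 = 100/289, A1 = 4/17, so q_p = 100/289 + 4*t/17.

q = 100/289 + 4*t/17 + C1*cos(t)*exp(4*t) + C2*exp(4*t)*sin(t)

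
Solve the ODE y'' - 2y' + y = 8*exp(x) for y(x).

y = C1*exp(x) + 4*x**2*exp(x) + C2*x*exp(x)

Characteristic equation r² - 2r + 1 = 0 has discriminant (-2)² - 4·(1) = 0, so r = 1 is a repeated root.
Hence y_h = (C1 + C2*x)*exp(x).
Since exp(x) solves the homogeneous equation (r = 1 is a root of multiplicity 2), multiply the trial by x^2. Try y_p = A*x^2*exp(x). Substituting into the equation and dividing by exp(x) gives A = 4, so y_p = 4*x^2*exp(x).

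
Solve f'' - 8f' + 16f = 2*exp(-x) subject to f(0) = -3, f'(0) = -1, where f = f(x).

Characteristic equation r² - 8r + 16 = 0 has discriminant (-8)² - 4·(16) = 0, so r = 4 is a repeated root.
Hence f_h = (C1 + C2*x)*exp(4*x).
Try f_p = A*exp(-x). Substituting into the equation and dividing by exp(-x) gives A = 2/25, so f_p = 2*exp(-x)/25.
General solution: f = 2*exp(-x)/25 + C1*exp(4*x) + C2*x*exp(4*x).
Apply the initial conditions: f(0) = 2/25 + C1 = -3 and f'(0) = -2/25 + C2 + 4*C1 = -1. Solving gives C1 = -77/25, C2 = 57/5.

f = -77*exp(4*x)/25 + 2*exp(-x)/25 + 57*x*exp(4*x)/5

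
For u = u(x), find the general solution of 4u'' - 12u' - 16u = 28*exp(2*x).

u = -7*exp(2*x)/6 + C1*exp(-x) + C2*exp(4*x)

Divide through by 4: u'' - 3u' - 4u = 7*exp(2*x).
Characteristic equation r² - 3r - 4 = 0 factors as (r + 1)(r - 4) = 0, so r = -1, 4.
Hence u_h = C1*exp(-x) + C2*exp(4*x).
Try u_p = A*exp(2*x). Substituting into the equation and dividing by exp(2*x) gives A = -7/6, so u_p = -7*exp(2*x)/6.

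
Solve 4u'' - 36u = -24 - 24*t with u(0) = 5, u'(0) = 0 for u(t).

u = 2/3 + 2*t/3 + 37*exp(3*t)/18 + 41*exp(-3*t)/18

Divide through by 4: u'' - 9u = -6 - 6*t.
Characteristic equation r² - 9 = 0 factors as (r + 3)(r - 3) = 0, so r = -3, 3.
Hence u_h = C1*exp(-3*t) + C2*exp(3*t).
For the particular solution try u_p = A0 + A1*t. Substituting and matching coefficients of each power of t gives A0 = 2/3, A1 = 2/3, so u_p = 2/3 + 2*t/3.
General solution: u = 2/3 + 2*t/3 + C1*exp(-3*t) + C2*exp(3*t).
Apply the initial conditions: u(0) = 2/3 + C1 + C2 = 5 and u'(0) = 2/3 - 3*C1 + 3*C2 = 0. Solving gives C1 = 41/18, C2 = 37/18.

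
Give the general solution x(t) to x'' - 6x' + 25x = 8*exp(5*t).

Characteristic equation r² - 6r + 25 = 0 has discriminant (-6)² - 4·(25) = -64 < 0, so r = 3 ± 4i.
Hence x_h = C1*cos(4*t)*exp(3*t) + C2*exp(3*t)*sin(4*t).
Try x_p = A*exp(5*t). Substituting into the equation and dividing by exp(5*t) gives A = 2/5, so x_p = 2*exp(5*t)/5.

x = 2*exp(5*t)/5 + C1*cos(4*t)*exp(3*t) + C2*exp(3*t)*sin(4*t)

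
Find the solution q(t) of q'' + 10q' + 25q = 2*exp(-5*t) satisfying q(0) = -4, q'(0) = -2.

q = -4*exp(-5*t) + t**2*exp(-5*t) - 22*t*exp(-5*t)

Characteristic equation r² + 10r + 25 = 0 has discriminant (10)² - 4·(25) = 0, so r = -5 is a repeated root.
Hence q_h = (C1 + C2*t)*exp(-5*t).
Since exp(-5*t) solves the homogeneous equation (r = -5 is a root of multiplicity 2), multiply the trial by t^2. Try q_p = A*t^2*exp(-5*t). Substituting into the equation and dividing by exp(-5*t) gives A = 1, so q_p = t^2*exp(-5*t).
General solution: q = C1*exp(-5*t) + t^2*exp(-5*t) + C2*t*exp(-5*t).
Apply the initial conditions: q(0) = C1 = -4 and q'(0) = C2 - 5*C1 = -2. Solving gives C1 = -4, C2 = -22.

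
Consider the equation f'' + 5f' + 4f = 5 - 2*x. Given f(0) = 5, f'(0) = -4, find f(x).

f = 15/8 + 3*exp(-x) - x/2 + exp(-4*x)/8

Characteristic equation r² + 5r + 4 = 0 factors as (r + 4)(r + 1) = 0, so r = -4, -1.
Hence f_h = C1*exp(-4*x) + C2*exp(-x).
For the particular solution try f_p = A0 + A1*x. Substituting and matching coefficients of each power of x gives A0 = 15/8, A1 = -1/2, so f_p = 15/8 - x/2.
General solution: f = 15/8 - x/2 + C1*exp(-4*x) + C2*exp(-x).
Apply the initial conditions: f(0) = 15/8 + C1 + C2 = 5 and f'(0) = -1/2 - C2 - 4*C1 = -4. Solving gives C1 = 1/8, C2 = 3.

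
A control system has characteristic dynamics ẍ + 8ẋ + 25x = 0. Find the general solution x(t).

x = C1*cos(3*t)*exp(-4*t) + C2*exp(-4*t)*sin(3*t)

Characteristic equation r² + 8r + 25 = 0 has discriminant (8)² - 4·(25) = -36 < 0, so r = -4 ± 3i.
Hence x_h = C1*cos(3*t)*exp(-4*t) + C2*exp(-4*t)*sin(3*t).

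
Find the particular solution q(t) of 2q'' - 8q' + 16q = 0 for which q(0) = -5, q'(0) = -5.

q = -5*cos(2*t)*exp(2*t) + 5*exp(2*t)*sin(2*t)/2

Divide through by 2: q'' - 4q' + 8q = 0.
Characteristic equation r² - 4r + 8 = 0 has discriminant (-4)² - 4·(8) = -16 < 0, so r = 2 ± 2i.
Hence q_h = C1*cos(2*t)*exp(2*t) + C2*exp(2*t)*sin(2*t).
Apply the initial conditions: q(0) = C1 = -5 and q'(0) = 2*C1 + 2*C2 = -5. Solving gives C1 = -5, C2 = 5/2.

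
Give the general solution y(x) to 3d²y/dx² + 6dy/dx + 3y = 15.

y = 5 + C1*exp(-x) + C2*x*exp(-x)

Divide through by 3: y'' + 2y' + y = 5.
Characteristic equation r² + 2r + 1 = 0 has discriminant (2)² - 4·(1) = 0, so r = -1 is a repeated root.
Hence y_h = (C1 + C2*x)*exp(-x).
For the particular solution try y_p = A0. Substituting and matching coefficients of each power of x gives A0 = 5, so y_p = 5.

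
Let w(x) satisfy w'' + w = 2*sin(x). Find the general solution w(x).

Characteristic equation r² + 1 = 0 has discriminant (0)² - 4·(1) = -4 < 0, so r = ± i.
Hence w_h = C1*cos(x) + C2*sin(x).
Since ±1i are characteristic roots, multiply the trial by x. Try w_p = x*(A*cos(x) + B*sin(x)). Substituting and equating the coefficients of cos(x) and sin(x) gives A = -1, B = 0, so w_p = -x*cos(x).

w = C1*cos(x) + C2*sin(x) - x*cos(x)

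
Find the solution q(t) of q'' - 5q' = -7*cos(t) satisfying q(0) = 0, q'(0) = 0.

Characteristic equation r² - 5r = 0 factors as (r - 5)r = 0, so r = 5, 0.
Hence q_h = C1*exp(5*t) + C2.
Try q_p = A*cos(t) + B*sin(t). Substituting and equating the coefficients of cos(t) and sin(t) gives A = 7/26, B = 35/26, so q_p = 7*cos(t)/26 + 35*sin(t)/26.
General solution: q = C2 + 7*cos(t)/26 + 35*sin(t)/26 + C1*exp(5*t).
Apply the initial conditions: q(0) = 7/26 + C1 + C2 = 0 and q'(0) = 35/26 + 5*C1 = 0. Solving gives C1 = -7/26, C2 = 0.

q = -7*exp(5*t)/26 + 7*cos(t)/26 + 35*sin(t)/26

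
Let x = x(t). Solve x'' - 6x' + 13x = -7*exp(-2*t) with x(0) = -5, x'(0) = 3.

x = -7*exp(-2*t)/29 - 138*cos(2*t)*exp(3*t)/29 + 487*exp(3*t)*sin(2*t)/58

Characteristic equation r² - 6r + 13 = 0 has discriminant (-6)² - 4·(13) = -16 < 0, so r = 3 ± 2i.
Hence x_h = C1*cos(2*t)*exp(3*t) + C2*exp(3*t)*sin(2*t).
Try x_p = A*exp(-2*t). Substituting into the equation and dividing by exp(-2*t) gives A = -7/29, so x_p = -7*exp(-2*t)/29.
General solution: x = -7*exp(-2*t)/29 + C1*cos(2*t)*exp(3*t) + C2*exp(3*t)*sin(2*t).
Apply the initial conditions: x(0) = -7/29 + C1 = -5 and x'(0) = 14/29 + 2*C2 + 3*C1 = 3. Solving gives C1 = -138/29, C2 = 487/58.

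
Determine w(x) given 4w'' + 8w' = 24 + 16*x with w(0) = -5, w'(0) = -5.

w = -17/2 + x**2 + 2*x + 7*exp(-2*x)/2

Divide through by 4: w'' + 2w' = 6 + 4*x.
Characteristic equation r² + 2r = 0 factors as (r + 2)r = 0, so r = -2, 0.
Hence w_h = C1*exp(-2*x) + C2.
Since 0 is a characteristic root (multiplicity 1), multiply the polynomial trial by x: try w_p = x*(A0 + A1*x). Substituting and matching coefficients of each power of x gives A0 = 2, A1 = 1, so w_p = x^2 + 2*x.
General solution: w = C2 + x^2 + 2*x + C1*exp(-2*x).
Apply the initial conditions: w(0) = C1 + C2 = -5 and w'(0) = 2 - 2*C1 = -5. Solving gives C1 = 7/2, C2 = -17/2.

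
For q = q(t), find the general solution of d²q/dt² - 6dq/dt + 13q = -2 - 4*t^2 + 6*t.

q = -54/2197 - 4*t**2/13 + 30*t/169 + C1*cos(2*t)*exp(3*t) + C2*exp(3*t)*sin(2*t)

Characteristic equation r² - 6r + 13 = 0 has discriminant (-6)² - 4·(13) = -16 < 0, so r = 3 ± 2i.
Hence q_h = C1*cos(2*t)*exp(3*t) + C2*exp(3*t)*sin(2*t).
For the particular solution try q_p = A0 + A1*t + A2*t^2. Substituting and matching coefficients of each power of t gives A0 = -54/2197, A1 = 30/169, A2 = -4/13, so q_p = -54/2197 - 4*t^2/13 + 30*t/169.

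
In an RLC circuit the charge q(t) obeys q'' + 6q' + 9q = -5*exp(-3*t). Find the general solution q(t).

q = C1*exp(-3*t) - 5*t**2*exp(-3*t)/2 + C2*t*exp(-3*t)

Characteristic equation r² + 6r + 9 = 0 has discriminant (6)² - 4·(9) = 0, so r = -3 is a repeated root.
Hence q_h = (C1 + C2*t)*exp(-3*t).
Since exp(-3*t) solves the homogeneous equation (r = -3 is a root of multiplicity 2), multiply the trial by t^2. Try q_p = A*t^2*exp(-3*t). Substituting into the equation and dividing by exp(-3*t) gives A = -5/2, so q_p = -5*t^2*exp(-3*t)/2.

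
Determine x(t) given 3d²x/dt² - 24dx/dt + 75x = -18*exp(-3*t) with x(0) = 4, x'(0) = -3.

x = -3*exp(-3*t)/29 - 572*exp(4*t)*sin(3*t)/87 + 119*cos(3*t)*exp(4*t)/29

Divide through by 3: x'' - 8x' + 25x = -6*exp(-3*t).
Characteristic equation r² - 8r + 25 = 0 has discriminant (-8)² - 4·(25) = -36 < 0, so r = 4 ± 3i.
Hence x_h = C1*cos(3*t)*exp(4*t) + C2*exp(4*t)*sin(3*t).
Try x_p = A*exp(-3*t). Substituting into the equation and dividing by exp(-3*t) gives A = -3/29, so x_p = -3*exp(-3*t)/29.
General solution: x = -3*exp(-3*t)/29 + C1*cos(3*t)*exp(4*t) + C2*exp(4*t)*sin(3*t).
Apply the initial conditions: x(0) = -3/29 + C1 = 4 and x'(0) = 9/29 + 3*C2 + 4*C1 = -3. Solving gives C1 = 119/29, C2 = -572/87.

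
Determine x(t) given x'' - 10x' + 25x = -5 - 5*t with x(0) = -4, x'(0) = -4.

x = -7/25 - 93*exp(5*t)/25 - t/5 + 74*t*exp(5*t)/5

Characteristic equation r² - 10r + 25 = 0 has discriminant (-10)² - 4·(25) = 0, so r = 5 is a repeated root.
Hence x_h = (C1 + C2*t)*exp(5*t).
For the particular solution try x_p = A0 + A1*t. Substituting and matching coefficients of each power of t gives A0 = -7/25, A1 = -1/5, so x_p = -7/25 - t/5.
General solution: x = -7/25 - t/5 + C1*exp(5*t) + C2*t*exp(5*t).
Apply the initial conditions: x(0) = -7/25 + C1 = -4 and x'(0) = -1/5 + C2 + 5*C1 = -4. Solving gives C1 = -93/25, C2 = 74/5.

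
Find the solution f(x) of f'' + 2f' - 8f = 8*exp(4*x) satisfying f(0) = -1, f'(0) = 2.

f = exp(4*x)/2 - exp(2*x) - exp(-4*x)/2

Characteristic equation r² + 2r - 8 = 0 factors as (r + 4)(r - 2) = 0, so r = -4, 2.
Hence f_h = C1*exp(-4*x) + C2*exp(2*x).
Try f_p = A*exp(4*x). Substituting into the equation and dividing by exp(4*x) gives A = 1/2, so f_p = exp(4*x)/2.
General solution: f = exp(4*x)/2 + C1*exp(-4*x) + C2*exp(2*x).
Apply the initial conditions: f(0) = 1/2 + C1 + C2 = -1 and f'(0) = 2 - 4*C1 + 2*C2 = 2. Solving gives C1 = -1/2, C2 = -1.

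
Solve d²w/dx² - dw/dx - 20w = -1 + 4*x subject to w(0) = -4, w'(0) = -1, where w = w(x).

w = 3/50 - 142*exp(5*x)/75 - 13*exp(-4*x)/6 - x/5

Characteristic equation r² - r - 20 = 0 factors as (r - 5)(r + 4) = 0, so r = 5, -4.
Hence w_h = C1*exp(5*x) + C2*exp(-4*x).
For the particular solution try w_p = A0 + A1*x. Substituting and matching coefficients of each power of x gives A0 = 3/50, A1 = -1/5, so w_p = 3/50 - x/5.
General solution: w = 3/50 - x/5 + C1*exp(5*x) + C2*exp(-4*x).
Apply the initial conditions: w(0) = 3/50 + C1 + C2 = -4 and w'(0) = -1/5 - 4*C2 + 5*C1 = -1. Solving gives C1 = -142/75, C2 = -13/6.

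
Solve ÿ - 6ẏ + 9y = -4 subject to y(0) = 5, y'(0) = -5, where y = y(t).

Characteristic equation r² - 6r + 9 = 0 has discriminant (-6)² - 4·(9) = 0, so r = 3 is a repeated root.
Hence y_h = (C1 + C2*t)*exp(3*t).
For the particular solution try y_p = A0. Substituting and matching coefficients of each power of t gives A0 = -4/9, so y_p = -4/9.
General solution: y = -4/9 + C1*exp(3*t) + C2*t*exp(3*t).
Apply the initial conditions: y(0) = -4/9 + C1 = 5 and y'(0) = C2 + 3*C1 = -5. Solving gives C1 = 49/9, C2 = -64/3.

y = -4/9 + 49*exp(3*t)/9 - 64*t*exp(3*t)/3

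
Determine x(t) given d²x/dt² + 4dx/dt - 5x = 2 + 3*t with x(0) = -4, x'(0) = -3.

Characteristic equation r² + 4r - 5 = 0 factors as (r - 1)(r + 5) = 0, so r = 1, -5.
Hence x_h = C1*exp(t) + C2*exp(-5*t).
For the particular solution try x_p = A0 + A1*t. Substituting and matching coefficients of each power of t gives A0 = -22/25, A1 = -3/5, so x_p = -22/25 - 3*t/5.
General solution: x = -22/25 - 3*t/5 + C1*exp(t) + C2*exp(-5*t).
Apply the initial conditions: x(0) = -22/25 + C1 + C2 = -4 and x'(0) = -3/5 + C1 - 5*C2 = -3. Solving gives C1 = -3, C2 = -3/25.

x = -22/25 - 3*exp(t) - 3*t/5 - 3*exp(-5*t)/25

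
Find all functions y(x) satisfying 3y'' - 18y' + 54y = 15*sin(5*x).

Divide through by 3: y'' - 6y' + 18y = 5*sin(5*x).
Characteristic equation r² - 6r + 18 = 0 has discriminant (-6)² - 4·(18) = -36 < 0, so r = 3 ± 3i.
Hence y_h = C1*cos(3*x)*exp(3*x) + C2*exp(3*x)*sin(3*x).
Try y_p = A*cos(5*x) + B*sin(5*x). Substituting and equating the coefficients of cos(5x) and sin(5x) gives A = 150/949, B = -35/949, so y_p = -35*sin(5*x)/949 + 150*cos(5*x)/949.

y = -35*sin(5*x)/949 + 150*cos(5*x)/949 + C1*cos(3*x)*exp(3*x) + C2*exp(3*x)*sin(3*x)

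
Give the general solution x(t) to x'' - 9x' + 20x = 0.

Characteristic equation r² - 9r + 20 = 0 factors as (r - 5)(r - 4) = 0, so r = 5, 4.
Hence x_h = C1*exp(5*t) + C2*exp(4*t).

x = C1*exp(5*t) + C2*exp(4*t)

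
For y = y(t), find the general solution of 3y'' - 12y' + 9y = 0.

Divide through by 3: y'' - 4y' + 3y = 0.
Characteristic equation r² - 4r + 3 = 0 factors as (r - 1)(r - 3) = 0, so r = 1, 3.
Hence y_h = C1*exp(t) + C2*exp(3*t).

y = C1*exp(t) + C2*exp(3*t)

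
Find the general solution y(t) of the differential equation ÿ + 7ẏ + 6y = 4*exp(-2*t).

Characteristic equation r² + 7r + 6 = 0 factors as (r + 1)(r + 6) = 0, so r = -1, -6.
Hence y_h = C1*exp(-t) + C2*exp(-6*t).
Try y_p = A*exp(-2*t). Substituting into the equation and dividing by exp(-2*t) gives A = -1, so y_p = -exp(-2*t).

y = -exp(-2*t) + C1*exp(-t) + C2*exp(-6*t)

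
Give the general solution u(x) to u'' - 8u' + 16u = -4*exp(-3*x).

Characteristic equation r² - 8r + 16 = 0 has discriminant (-8)² - 4·(16) = 0, so r = 4 is a repeated root.
Hence u_h = (C1 + C2*x)*exp(4*x).
Try u_p = A*exp(-3*x). Substituting into the equation and dividing by exp(-3*x) gives A = -4/49, so u_p = -4*exp(-3*x)/49.

u = -4*exp(-3*x)/49 + C1*exp(4*x) + C2*x*exp(4*x)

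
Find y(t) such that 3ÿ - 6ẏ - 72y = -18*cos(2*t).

Divide through by 3: y'' - 2y' - 24y = -6*cos(2*t).
Characteristic equation r² - 2r - 24 = 0 factors as (r + 4)(r - 6) = 0, so r = -4, 6.
Hence y_h = C1*exp(-4*t) + C2*exp(6*t).
Try y_p = A*cos(2*t) + B*sin(2*t). Substituting and equating the coefficients of cos(2t) and sin(2t) gives A = 21/100, B = 3/100, so y_p = 3*sin(2*t)/100 + 21*cos(2*t)/100.

y = 3*sin(2*t)/100 + 21*cos(2*t)/100 + C1*exp(-4*t) + C2*exp(6*t)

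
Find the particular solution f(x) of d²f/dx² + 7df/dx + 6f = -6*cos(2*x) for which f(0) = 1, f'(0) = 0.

Characteristic equation r² + 7r + 6 = 0 factors as (r + 1)(r + 6) = 0, so r = -1, -6.
Hence f_h = C1*exp(-x) + C2*exp(-6*x).
Try f_p = A*cos(2*x) + B*sin(2*x). Substituting and equating the coefficients of cos(2x) and sin(2x) gives A = -3/50, B = -21/50, so f_p = -21*sin(2*x)/50 - 3*cos(2*x)/50.
General solution: f = -21*sin(2*x)/50 - 3*cos(2*x)/50 + C1*exp(-x) + C2*exp(-6*x).
Apply the initial conditions: f(0) = -3/50 + C1 + C2 = 1 and f'(0) = -21/25 - C1 - 6*C2 = 0. Solving gives C1 = 36/25, C2 = -19/50.

f = -21*sin(2*x)/50 - 19*exp(-6*x)/50 - 3*cos(2*x)/50 + 36*exp(-x)/25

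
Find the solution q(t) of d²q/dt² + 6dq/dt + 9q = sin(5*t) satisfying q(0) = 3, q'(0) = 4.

q = -15*cos(5*t)/578 - 4*sin(5*t)/289 + 1749*exp(-3*t)/578 + 447*t*exp(-3*t)/34

Characteristic equation r² + 6r + 9 = 0 has discriminant (6)² - 4·(9) = 0, so r = -3 is a repeated root.
Hence q_h = (C1 + C2*t)*exp(-3*t).
Try q_p = A*cos(5*t) + B*sin(5*t). Substituting and equating the coefficients of cos(5t) and sin(5t) gives A = -15/578, B = -4/289, so q_p = -15*cos(5*t)/578 - 4*sin(5*t)/289.
General solution: q = -15*cos(5*t)/578 - 4*sin(5*t)/289 + C1*exp(-3*t) + C2*t*exp(-3*t).
Apply the initial conditions: q(0) = -15/578 + C1 = 3 and q'(0) = -20/289 + C2 - 3*C1 = 4. Solving gives C1 = 1749/578, C2 = 447/34.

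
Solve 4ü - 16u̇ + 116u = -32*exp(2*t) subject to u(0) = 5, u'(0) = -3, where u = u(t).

Divide through by 4: u'' - 4u' + 29u = -8*exp(2*t).
Characteristic equation r² - 4r + 29 = 0 has discriminant (-4)² - 4·(29) = -100 < 0, so r = 2 ± 5i.
Hence u_h = C1*cos(5*t)*exp(2*t) + C2*exp(2*t)*sin(5*t).
Try u_p = A*exp(2*t). Substituting into the equation and dividing by exp(2*t) gives A = -8/25, so u_p = -8*exp(2*t)/25.
General solution: u = -8*exp(2*t)/25 + C1*cos(5*t)*exp(2*t) + C2*exp(2*t)*sin(5*t).
Apply the initial conditions: u(0) = -8/25 + C1 = 5 and u'(0) = -16/25 + 2*C1 + 5*C2 = -3. Solving gives C1 = 133/25, C2 = -13/5.

u = -8*exp(2*t)/25 - 13*exp(2*t)*sin(5*t)/5 + 133*cos(5*t)*exp(2*t)/25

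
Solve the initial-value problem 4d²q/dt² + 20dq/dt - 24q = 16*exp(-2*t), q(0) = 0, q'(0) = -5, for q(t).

Divide through by 4: q'' + 5q' - 6q = 4*exp(-2*t).
Characteristic equation r² + 5r - 6 = 0 factors as (r + 6)(r - 1) = 0, so r = -6, 1.
Hence q_h = C1*exp(-6*t) + C2*exp(t).
Try q_p = A*exp(-2*t). Substituting into the equation and dividing by exp(-2*t) gives A = -1/3, so q_p = -exp(-2*t)/3.
General solution: q = -exp(-2*t)/3 + C1*exp(-6*t) + C2*exp(t).
Apply the initial conditions: q(0) = -1/3 + C1 + C2 = 0 and q'(0) = 2/3 + C2 - 6*C1 = -5. Solving gives C1 = 6/7, C2 = -11/21.

q = -11*exp(t)/21 - exp(-2*t)/3 + 6*exp(-6*t)/7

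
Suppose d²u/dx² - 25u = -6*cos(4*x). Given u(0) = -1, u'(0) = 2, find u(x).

u = -317*exp(-5*x)/410 - 153*exp(5*x)/410 + 6*cos(4*x)/41

Characteristic equation r² - 25 = 0 factors as (r + 5)(r - 5) = 0, so r = -5, 5.
Hence u_h = C1*exp(-5*x) + C2*exp(5*x).
Try u_p = A*cos(4*x) + B*sin(4*x). Substituting and equating the coefficients of cos(4x) and sin(4x) gives A = 6/41, B = 0, so u_p = 6*cos(4*x)/41.
General solution: u = 6*cos(4*x)/41 + C1*exp(-5*x) + C2*exp(5*x).
Apply the initial conditions: u(0) = 6/41 + C1 + C2 = -1 and u'(0) = -5*C1 + 5*C2 = 2. Solving gives C1 = -317/410, C2 = -153/410.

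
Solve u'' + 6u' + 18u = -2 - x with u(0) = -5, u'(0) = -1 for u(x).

Characteristic equation r² + 6r + 18 = 0 has discriminant (6)² - 4·(18) = -36 < 0, so r = -3 ± 3i.
Hence u_h = C1*cos(3*x)*exp(-3*x) + C2*exp(-3*x)*sin(3*x).
For the particular solution try u_p = A0 + A1*x. Substituting and matching coefficients of each power of x gives A0 = -5/54, A1 = -1/18, so u_p = -5/54 - x/18.
General solution: u = -5/54 - x/18 + C1*cos(3*x)*exp(-3*x) + C2*exp(-3*x)*sin(3*x).
Apply the initial conditions: u(0) = -5/54 + C1 = -5 and u'(0) = -1/18 - 3*C1 + 3*C2 = -1. Solving gives C1 = -265/54, C2 = -47/9.

u = -5/54 - x/18 - 265*cos(3*x)*exp(-3*x)/54 - 47*exp(-3*x)*sin(3*x)/9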